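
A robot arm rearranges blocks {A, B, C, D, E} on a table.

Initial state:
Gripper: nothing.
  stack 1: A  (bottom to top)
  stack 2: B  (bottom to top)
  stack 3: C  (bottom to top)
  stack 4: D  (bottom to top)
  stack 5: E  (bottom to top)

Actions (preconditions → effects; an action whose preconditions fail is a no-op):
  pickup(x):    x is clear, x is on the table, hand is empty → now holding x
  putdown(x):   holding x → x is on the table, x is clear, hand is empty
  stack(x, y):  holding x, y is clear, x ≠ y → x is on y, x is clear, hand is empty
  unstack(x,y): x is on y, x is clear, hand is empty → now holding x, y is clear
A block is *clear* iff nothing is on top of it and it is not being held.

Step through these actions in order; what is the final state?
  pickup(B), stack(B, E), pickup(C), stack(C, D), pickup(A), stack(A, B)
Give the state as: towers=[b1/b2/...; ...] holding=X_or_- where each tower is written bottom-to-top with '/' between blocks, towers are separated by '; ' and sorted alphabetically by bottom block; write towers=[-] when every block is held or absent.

towers=[D/C; E/B/A] holding=-

step 1 (pickup(B)): towers=[A; C; D; E] holding=B
step 2 (stack(B, E)): towers=[A; C; D; E/B] holding=-
step 3 (pickup(C)): towers=[A; D; E/B] holding=C
step 4 (stack(C, D)): towers=[A; D/C; E/B] holding=-
step 5 (pickup(A)): towers=[D/C; E/B] holding=A
step 6 (stack(A, B)): towers=[D/C; E/B/A] holding=-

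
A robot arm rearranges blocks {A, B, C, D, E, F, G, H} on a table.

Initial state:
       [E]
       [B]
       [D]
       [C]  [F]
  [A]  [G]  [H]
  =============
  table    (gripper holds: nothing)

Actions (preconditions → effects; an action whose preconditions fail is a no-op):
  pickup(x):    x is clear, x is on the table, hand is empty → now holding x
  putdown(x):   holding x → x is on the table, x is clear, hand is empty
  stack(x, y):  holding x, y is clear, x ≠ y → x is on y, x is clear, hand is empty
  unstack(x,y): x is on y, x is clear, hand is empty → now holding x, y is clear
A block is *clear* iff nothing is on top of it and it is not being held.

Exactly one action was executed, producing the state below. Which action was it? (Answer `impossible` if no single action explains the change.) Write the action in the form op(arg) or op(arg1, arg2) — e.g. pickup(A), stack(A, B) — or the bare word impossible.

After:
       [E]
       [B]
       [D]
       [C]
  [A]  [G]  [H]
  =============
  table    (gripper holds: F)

target: towers=[A; G/C/D/B/E; H] holding=F
         pickup(A) → towers=[G/C/D/B/E; H/F] holding=A
     unstack(E, B) → towers=[A; G/C/D/B; H/F] holding=E
     unstack(F, H) → towers=[A; G/C/D/B/E; H] holding=F  ← match

unstack(F, H)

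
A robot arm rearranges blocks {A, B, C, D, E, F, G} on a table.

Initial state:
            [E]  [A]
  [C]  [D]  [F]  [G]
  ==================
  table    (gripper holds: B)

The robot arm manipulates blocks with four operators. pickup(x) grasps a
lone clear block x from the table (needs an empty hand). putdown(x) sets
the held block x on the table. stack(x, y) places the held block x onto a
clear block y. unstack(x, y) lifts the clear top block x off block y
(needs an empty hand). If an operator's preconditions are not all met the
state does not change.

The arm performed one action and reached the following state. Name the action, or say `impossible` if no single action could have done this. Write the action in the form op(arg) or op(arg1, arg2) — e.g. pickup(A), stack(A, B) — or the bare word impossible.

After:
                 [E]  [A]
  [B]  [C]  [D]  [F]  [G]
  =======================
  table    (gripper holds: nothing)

target: towers=[B; C; D; F/E; G/A] holding=-
        putdown(B) → towers=[B; C; D; F/E; G/A] holding=-  ← match
       stack(B, D) → towers=[C; D/B; F/E; G/A] holding=-
       stack(B, A) → towers=[C; D; F/E; G/A/B] holding=-
       stack(B, E) → towers=[C; D; F/E/B; G/A] holding=-
       stack(B, C) → towers=[C/B; D; F/E; G/A] holding=-

putdown(B)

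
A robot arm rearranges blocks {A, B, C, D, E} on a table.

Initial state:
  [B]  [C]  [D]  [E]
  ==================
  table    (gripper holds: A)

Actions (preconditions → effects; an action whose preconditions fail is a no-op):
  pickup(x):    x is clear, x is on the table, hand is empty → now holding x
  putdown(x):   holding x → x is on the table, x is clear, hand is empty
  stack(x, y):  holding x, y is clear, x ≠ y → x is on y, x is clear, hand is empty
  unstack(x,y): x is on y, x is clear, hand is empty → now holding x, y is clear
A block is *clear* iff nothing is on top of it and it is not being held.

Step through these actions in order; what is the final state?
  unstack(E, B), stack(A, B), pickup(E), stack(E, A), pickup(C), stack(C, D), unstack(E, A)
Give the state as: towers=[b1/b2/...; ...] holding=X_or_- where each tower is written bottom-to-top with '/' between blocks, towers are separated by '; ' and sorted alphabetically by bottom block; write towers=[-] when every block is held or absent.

towers=[B/A; D/C] holding=E

step 1 (unstack(E, B)) [no-op]: towers=[B; C; D; E] holding=A
step 2 (stack(A, B)): towers=[B/A; C; D; E] holding=-
step 3 (pickup(E)): towers=[B/A; C; D] holding=E
step 4 (stack(E, A)): towers=[B/A/E; C; D] holding=-
step 5 (pickup(C)): towers=[B/A/E; D] holding=C
step 6 (stack(C, D)): towers=[B/A/E; D/C] holding=-
step 7 (unstack(E, A)): towers=[B/A; D/C] holding=E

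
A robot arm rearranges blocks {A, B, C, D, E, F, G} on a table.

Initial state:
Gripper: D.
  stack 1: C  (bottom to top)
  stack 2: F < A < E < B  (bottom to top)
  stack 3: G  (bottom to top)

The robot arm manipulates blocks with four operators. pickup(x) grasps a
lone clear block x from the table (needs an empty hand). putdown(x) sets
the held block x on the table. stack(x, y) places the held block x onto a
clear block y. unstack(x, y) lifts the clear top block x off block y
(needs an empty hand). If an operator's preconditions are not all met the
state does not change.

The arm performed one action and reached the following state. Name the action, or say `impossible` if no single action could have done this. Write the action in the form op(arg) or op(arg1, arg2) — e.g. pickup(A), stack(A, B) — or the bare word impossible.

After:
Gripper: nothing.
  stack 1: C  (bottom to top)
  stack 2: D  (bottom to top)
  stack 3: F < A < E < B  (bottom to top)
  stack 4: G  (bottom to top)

putdown(D)

target: towers=[C; D; F/A/E/B; G] holding=-
        putdown(D) → towers=[C; D; F/A/E/B; G] holding=-  ← match
       stack(D, B) → towers=[C; F/A/E/B/D; G] holding=-
       stack(D, G) → towers=[C; F/A/E/B; G/D] holding=-
       stack(D, C) → towers=[C/D; F/A/E/B; G] holding=-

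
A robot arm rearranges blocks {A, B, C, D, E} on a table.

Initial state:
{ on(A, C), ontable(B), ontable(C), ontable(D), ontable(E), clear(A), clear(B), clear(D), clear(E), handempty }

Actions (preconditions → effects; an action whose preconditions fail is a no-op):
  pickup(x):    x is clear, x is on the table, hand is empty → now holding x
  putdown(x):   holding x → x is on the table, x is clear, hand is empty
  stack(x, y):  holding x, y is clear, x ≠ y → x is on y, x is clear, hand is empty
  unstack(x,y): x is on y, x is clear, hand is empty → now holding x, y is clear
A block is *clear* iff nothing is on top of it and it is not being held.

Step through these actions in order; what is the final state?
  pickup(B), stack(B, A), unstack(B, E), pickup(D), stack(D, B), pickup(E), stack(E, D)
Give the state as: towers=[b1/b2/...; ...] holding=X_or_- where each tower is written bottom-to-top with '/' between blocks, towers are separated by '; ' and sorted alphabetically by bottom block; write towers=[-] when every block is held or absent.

towers=[C/A/B/D/E] holding=-

step 1 (pickup(B)): towers=[C/A; D; E] holding=B
step 2 (stack(B, A)): towers=[C/A/B; D; E] holding=-
step 3 (unstack(B, E)) [no-op]: towers=[C/A/B; D; E] holding=-
step 4 (pickup(D)): towers=[C/A/B; E] holding=D
step 5 (stack(D, B)): towers=[C/A/B/D; E] holding=-
step 6 (pickup(E)): towers=[C/A/B/D] holding=E
step 7 (stack(E, D)): towers=[C/A/B/D/E] holding=-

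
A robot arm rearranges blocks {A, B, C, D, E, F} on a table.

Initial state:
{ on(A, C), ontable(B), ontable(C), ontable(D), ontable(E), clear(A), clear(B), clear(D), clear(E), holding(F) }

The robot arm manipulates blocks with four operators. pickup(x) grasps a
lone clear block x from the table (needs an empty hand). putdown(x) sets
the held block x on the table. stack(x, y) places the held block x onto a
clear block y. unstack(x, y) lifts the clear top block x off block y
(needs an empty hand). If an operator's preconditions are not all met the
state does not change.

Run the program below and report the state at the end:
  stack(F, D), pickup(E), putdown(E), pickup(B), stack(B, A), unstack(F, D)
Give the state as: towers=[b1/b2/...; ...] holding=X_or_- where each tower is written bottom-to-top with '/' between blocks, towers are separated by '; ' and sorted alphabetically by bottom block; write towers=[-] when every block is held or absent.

towers=[C/A/B; D; E] holding=F

step 1 (stack(F, D)): towers=[B; C/A; D/F; E] holding=-
step 2 (pickup(E)): towers=[B; C/A; D/F] holding=E
step 3 (putdown(E)): towers=[B; C/A; D/F; E] holding=-
step 4 (pickup(B)): towers=[C/A; D/F; E] holding=B
step 5 (stack(B, A)): towers=[C/A/B; D/F; E] holding=-
step 6 (unstack(F, D)): towers=[C/A/B; D; E] holding=F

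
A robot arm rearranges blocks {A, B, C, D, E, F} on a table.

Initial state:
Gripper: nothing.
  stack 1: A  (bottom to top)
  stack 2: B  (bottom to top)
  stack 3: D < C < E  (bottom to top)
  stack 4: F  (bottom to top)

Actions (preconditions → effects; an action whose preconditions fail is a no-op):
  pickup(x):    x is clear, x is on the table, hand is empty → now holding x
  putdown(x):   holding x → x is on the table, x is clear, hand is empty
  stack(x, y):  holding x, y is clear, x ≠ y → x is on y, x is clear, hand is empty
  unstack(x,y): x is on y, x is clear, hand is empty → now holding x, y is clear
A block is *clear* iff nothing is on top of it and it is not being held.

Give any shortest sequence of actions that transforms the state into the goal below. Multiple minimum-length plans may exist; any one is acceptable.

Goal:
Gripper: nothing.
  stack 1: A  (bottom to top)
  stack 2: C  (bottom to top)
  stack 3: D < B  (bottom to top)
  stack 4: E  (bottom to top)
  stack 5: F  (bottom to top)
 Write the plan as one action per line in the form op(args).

unstack(E, C)
putdown(E)
unstack(C, D)
putdown(C)
pickup(B)
stack(B, D)

step 1 (unstack(E, C)): towers=[A; B; D/C; F] holding=E
step 2 (putdown(E)): towers=[A; B; D/C; E; F] holding=-
step 3 (unstack(C, D)): towers=[A; B; D; E; F] holding=C
step 4 (putdown(C)): towers=[A; B; C; D; E; F] holding=-
step 5 (pickup(B)): towers=[A; C; D; E; F] holding=B
step 6 (stack(B, D)): towers=[A; C; D/B; E; F] holding=-
goal check: towers=[A; C; D/B; E; F] holding=- — reached (length 6, optimal by BFS)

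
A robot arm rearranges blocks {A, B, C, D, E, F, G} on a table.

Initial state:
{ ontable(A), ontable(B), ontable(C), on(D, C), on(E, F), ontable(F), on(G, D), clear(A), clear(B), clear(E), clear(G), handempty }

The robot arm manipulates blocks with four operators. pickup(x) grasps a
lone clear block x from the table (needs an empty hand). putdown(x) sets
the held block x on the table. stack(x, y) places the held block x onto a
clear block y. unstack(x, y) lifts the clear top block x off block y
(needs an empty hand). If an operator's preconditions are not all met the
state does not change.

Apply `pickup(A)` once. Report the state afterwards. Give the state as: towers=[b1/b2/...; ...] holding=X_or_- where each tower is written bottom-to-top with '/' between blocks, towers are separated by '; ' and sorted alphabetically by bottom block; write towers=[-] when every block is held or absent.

towers=[B; C/D/G; F/E] holding=A

before: towers=[A; B; C/D/G; F/E] holding=-
pre[pickup(A)]: clear(A) yes, ontable(A) yes, handempty yes
all met → apply pickup(A)
after:  towers=[B; C/D/G; F/E] holding=A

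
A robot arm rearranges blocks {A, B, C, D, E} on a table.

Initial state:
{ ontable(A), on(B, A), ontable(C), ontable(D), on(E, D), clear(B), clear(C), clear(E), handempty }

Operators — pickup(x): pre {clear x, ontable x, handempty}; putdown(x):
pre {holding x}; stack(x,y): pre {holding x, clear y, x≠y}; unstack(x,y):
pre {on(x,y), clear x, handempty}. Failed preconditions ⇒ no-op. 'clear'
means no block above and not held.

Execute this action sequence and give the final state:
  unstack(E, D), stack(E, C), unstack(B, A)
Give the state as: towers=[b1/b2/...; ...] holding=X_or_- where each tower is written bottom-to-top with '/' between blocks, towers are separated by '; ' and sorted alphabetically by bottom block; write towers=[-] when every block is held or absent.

towers=[A; C/E; D] holding=B

step 1 (unstack(E, D)): towers=[A/B; C; D] holding=E
step 2 (stack(E, C)): towers=[A/B; C/E; D] holding=-
step 3 (unstack(B, A)): towers=[A; C/E; D] holding=B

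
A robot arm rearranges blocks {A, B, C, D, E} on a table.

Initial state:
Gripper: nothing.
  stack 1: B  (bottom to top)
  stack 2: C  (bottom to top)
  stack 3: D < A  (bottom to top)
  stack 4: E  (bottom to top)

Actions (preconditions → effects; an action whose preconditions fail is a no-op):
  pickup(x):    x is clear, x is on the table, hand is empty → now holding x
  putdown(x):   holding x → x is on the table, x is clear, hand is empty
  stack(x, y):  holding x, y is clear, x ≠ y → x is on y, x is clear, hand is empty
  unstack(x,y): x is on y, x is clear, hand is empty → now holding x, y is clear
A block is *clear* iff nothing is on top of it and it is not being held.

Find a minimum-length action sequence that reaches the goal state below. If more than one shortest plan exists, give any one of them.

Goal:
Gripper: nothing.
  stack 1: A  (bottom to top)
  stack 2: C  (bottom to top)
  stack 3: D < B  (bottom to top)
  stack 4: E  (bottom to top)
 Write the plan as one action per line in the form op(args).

step 1 (unstack(A, D)): towers=[B; C; D; E] holding=A
step 2 (putdown(A)): towers=[A; B; C; D; E] holding=-
step 3 (pickup(B)): towers=[A; C; D; E] holding=B
step 4 (stack(B, D)): towers=[A; C; D/B; E] holding=-
goal check: towers=[A; C; D/B; E] holding=- — reached (length 4, optimal by BFS)

unstack(A, D)
putdown(A)
pickup(B)
stack(B, D)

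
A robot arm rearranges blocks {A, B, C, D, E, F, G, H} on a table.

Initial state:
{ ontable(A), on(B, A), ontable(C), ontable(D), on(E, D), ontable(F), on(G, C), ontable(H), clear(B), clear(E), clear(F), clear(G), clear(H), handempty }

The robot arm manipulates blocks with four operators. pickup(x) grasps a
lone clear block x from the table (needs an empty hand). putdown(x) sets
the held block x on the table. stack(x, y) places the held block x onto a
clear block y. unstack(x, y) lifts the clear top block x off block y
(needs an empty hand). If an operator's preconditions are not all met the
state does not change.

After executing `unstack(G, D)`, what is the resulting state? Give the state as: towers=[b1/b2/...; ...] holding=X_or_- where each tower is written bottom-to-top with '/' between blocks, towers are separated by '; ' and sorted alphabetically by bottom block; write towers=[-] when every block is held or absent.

before: towers=[A/B; C/G; D/E; F; H] holding=-
pre[unstack(G, D)]: on(G,D) ✗, clear(G) ✓, handempty ✓
on(G,D) unmet → unstack(G, D) is a no-op
after:  towers=[A/B; C/G; D/E; F; H] holding=-

towers=[A/B; C/G; D/E; F; H] holding=-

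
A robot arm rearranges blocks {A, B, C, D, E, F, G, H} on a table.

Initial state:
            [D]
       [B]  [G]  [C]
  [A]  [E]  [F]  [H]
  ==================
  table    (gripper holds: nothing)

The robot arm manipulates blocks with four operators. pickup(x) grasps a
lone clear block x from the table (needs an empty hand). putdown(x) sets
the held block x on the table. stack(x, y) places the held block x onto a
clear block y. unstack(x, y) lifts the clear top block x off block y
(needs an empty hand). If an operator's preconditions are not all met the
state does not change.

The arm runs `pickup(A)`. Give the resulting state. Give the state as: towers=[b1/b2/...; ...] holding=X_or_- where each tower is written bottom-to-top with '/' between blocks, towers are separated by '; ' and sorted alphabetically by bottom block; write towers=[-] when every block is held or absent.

before: towers=[A; E/B; F/G/D; H/C] holding=-
pre[pickup(A)]: clear(A) yes, ontable(A) yes, handempty yes
all met → apply pickup(A)
after:  towers=[E/B; F/G/D; H/C] holding=A

towers=[E/B; F/G/D; H/C] holding=A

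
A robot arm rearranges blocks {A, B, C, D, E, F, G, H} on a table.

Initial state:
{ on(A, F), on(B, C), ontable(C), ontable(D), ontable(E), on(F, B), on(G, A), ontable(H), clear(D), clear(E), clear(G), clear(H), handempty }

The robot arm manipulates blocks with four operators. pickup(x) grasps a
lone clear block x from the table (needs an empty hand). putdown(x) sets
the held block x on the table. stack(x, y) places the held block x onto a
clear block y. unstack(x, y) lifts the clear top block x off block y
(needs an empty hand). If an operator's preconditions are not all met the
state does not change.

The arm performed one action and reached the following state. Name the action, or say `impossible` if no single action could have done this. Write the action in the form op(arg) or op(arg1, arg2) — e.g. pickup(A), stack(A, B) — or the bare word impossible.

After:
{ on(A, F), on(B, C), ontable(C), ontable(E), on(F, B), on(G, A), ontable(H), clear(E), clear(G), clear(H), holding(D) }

pickup(D)

target: towers=[C/B/F/A/G; E; H] holding=D
     unstack(G, A) → towers=[C/B/F/A; D; E; H] holding=G
         pickup(E) → towers=[C/B/F/A/G; D; H] holding=E
         pickup(H) → towers=[C/B/F/A/G; D; E] holding=H
         pickup(D) → towers=[C/B/F/A/G; E; H] holding=D  ← match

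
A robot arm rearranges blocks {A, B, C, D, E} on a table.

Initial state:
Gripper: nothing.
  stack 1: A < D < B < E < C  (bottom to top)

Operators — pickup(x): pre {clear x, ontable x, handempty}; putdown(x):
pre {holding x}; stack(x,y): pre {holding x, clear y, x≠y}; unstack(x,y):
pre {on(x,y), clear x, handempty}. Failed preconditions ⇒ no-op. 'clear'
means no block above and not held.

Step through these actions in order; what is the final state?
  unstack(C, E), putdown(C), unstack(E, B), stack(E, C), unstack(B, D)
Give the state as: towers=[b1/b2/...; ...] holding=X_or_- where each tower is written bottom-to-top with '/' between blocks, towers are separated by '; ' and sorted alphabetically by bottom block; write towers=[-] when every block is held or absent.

towers=[A/D; C/E] holding=B

step 1 (unstack(C, E)): towers=[A/D/B/E] holding=C
step 2 (putdown(C)): towers=[A/D/B/E; C] holding=-
step 3 (unstack(E, B)): towers=[A/D/B; C] holding=E
step 4 (stack(E, C)): towers=[A/D/B; C/E] holding=-
step 5 (unstack(B, D)): towers=[A/D; C/E] holding=B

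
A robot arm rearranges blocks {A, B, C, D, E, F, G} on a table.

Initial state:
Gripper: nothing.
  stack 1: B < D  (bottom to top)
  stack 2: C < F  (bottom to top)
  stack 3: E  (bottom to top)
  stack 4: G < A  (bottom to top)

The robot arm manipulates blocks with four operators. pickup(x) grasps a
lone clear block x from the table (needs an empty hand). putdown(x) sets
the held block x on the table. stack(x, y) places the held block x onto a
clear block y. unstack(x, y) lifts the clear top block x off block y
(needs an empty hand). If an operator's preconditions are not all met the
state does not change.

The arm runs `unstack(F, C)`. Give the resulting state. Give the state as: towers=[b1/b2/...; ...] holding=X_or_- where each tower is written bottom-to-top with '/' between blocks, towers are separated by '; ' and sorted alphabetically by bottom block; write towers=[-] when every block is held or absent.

before: towers=[B/D; C/F; E; G/A] holding=-
pre[unstack(F, C)]: on(F,C) yes, clear(F) yes, handempty yes
all met → apply unstack(F, C)
after:  towers=[B/D; C; E; G/A] holding=F

towers=[B/D; C; E; G/A] holding=F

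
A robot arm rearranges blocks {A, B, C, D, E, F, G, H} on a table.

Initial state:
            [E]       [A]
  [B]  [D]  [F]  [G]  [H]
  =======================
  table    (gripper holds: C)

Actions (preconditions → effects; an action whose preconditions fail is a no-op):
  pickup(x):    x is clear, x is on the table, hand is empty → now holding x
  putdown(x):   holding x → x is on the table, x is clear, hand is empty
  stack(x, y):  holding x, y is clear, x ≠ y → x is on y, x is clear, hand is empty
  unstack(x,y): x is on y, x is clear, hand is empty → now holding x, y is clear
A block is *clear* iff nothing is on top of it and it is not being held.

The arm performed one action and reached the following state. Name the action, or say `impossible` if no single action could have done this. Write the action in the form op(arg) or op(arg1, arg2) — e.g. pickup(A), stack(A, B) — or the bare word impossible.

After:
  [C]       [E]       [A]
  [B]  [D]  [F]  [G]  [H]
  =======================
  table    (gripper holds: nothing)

stack(C, B)

target: towers=[B/C; D; F/E; G; H/A] holding=-
        putdown(C) → towers=[B; C; D; F/E; G; H/A] holding=-
       stack(C, G) → towers=[B; D; F/E; G/C; H/A] holding=-
       stack(C, A) → towers=[B; D; F/E; G; H/A/C] holding=-
       stack(C, E) → towers=[B; D; F/E/C; G; H/A] holding=-
       stack(C, B) → towers=[B/C; D; F/E; G; H/A] holding=-  ← match
       stack(C, D) → towers=[B; D/C; F/E; G; H/A] holding=-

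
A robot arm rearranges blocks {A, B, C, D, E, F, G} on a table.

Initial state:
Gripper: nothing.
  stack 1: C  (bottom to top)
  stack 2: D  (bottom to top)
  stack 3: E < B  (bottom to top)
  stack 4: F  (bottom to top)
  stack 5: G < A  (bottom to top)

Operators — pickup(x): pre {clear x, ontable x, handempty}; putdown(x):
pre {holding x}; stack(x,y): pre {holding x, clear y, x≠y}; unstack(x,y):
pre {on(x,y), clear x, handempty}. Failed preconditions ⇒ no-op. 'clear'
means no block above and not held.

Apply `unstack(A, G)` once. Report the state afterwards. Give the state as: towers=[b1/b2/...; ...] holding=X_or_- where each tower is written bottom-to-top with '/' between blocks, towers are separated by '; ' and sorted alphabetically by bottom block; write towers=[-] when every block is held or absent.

before: towers=[C; D; E/B; F; G/A] holding=-
pre[unstack(A, G)]: on(A,G) yes, clear(A) yes, handempty yes
all met → apply unstack(A, G)
after:  towers=[C; D; E/B; F; G] holding=A

towers=[C; D; E/B; F; G] holding=A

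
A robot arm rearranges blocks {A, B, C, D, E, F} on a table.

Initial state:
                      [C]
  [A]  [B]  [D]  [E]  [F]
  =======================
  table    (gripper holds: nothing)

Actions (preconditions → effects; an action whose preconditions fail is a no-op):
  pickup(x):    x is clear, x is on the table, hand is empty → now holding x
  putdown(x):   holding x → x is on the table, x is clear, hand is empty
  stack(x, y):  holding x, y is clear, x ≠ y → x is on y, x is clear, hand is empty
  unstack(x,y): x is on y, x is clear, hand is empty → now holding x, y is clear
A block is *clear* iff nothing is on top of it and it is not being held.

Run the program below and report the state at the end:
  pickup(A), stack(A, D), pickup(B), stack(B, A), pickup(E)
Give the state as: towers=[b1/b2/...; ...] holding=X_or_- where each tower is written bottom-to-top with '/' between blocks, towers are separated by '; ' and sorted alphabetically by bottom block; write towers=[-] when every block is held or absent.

towers=[D/A/B; F/C] holding=E

step 1 (pickup(A)): towers=[B; D; E; F/C] holding=A
step 2 (stack(A, D)): towers=[B; D/A; E; F/C] holding=-
step 3 (pickup(B)): towers=[D/A; E; F/C] holding=B
step 4 (stack(B, A)): towers=[D/A/B; E; F/C] holding=-
step 5 (pickup(E)): towers=[D/A/B; F/C] holding=E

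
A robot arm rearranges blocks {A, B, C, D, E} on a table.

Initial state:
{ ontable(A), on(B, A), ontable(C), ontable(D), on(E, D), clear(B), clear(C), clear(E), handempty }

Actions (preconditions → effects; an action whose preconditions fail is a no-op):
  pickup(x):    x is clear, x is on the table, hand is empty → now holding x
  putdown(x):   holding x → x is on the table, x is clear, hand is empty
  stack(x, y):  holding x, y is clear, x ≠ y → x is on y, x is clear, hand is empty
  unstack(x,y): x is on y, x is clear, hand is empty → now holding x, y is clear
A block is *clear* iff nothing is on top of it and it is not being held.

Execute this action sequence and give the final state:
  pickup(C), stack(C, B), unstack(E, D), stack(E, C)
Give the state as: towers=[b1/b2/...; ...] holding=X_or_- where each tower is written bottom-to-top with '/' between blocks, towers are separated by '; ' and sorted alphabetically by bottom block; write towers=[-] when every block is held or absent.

towers=[A/B/C/E; D] holding=-

step 1 (pickup(C)): towers=[A/B; D/E] holding=C
step 2 (stack(C, B)): towers=[A/B/C; D/E] holding=-
step 3 (unstack(E, D)): towers=[A/B/C; D] holding=E
step 4 (stack(E, C)): towers=[A/B/C/E; D] holding=-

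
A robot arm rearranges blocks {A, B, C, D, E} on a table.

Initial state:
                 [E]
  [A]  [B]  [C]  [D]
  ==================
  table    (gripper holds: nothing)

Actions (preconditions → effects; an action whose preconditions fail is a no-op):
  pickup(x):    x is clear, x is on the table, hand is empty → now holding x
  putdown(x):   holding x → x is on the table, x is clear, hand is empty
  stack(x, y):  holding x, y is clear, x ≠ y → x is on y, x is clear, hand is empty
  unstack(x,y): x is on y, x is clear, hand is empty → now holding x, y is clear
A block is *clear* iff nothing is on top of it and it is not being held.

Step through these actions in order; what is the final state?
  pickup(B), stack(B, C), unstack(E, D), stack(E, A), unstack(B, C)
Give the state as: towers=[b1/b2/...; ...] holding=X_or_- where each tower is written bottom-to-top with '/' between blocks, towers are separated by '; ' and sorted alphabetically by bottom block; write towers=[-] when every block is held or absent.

towers=[A/E; C; D] holding=B

step 1 (pickup(B)): towers=[A; C; D/E] holding=B
step 2 (stack(B, C)): towers=[A; C/B; D/E] holding=-
step 3 (unstack(E, D)): towers=[A; C/B; D] holding=E
step 4 (stack(E, A)): towers=[A/E; C/B; D] holding=-
step 5 (unstack(B, C)): towers=[A/E; C; D] holding=B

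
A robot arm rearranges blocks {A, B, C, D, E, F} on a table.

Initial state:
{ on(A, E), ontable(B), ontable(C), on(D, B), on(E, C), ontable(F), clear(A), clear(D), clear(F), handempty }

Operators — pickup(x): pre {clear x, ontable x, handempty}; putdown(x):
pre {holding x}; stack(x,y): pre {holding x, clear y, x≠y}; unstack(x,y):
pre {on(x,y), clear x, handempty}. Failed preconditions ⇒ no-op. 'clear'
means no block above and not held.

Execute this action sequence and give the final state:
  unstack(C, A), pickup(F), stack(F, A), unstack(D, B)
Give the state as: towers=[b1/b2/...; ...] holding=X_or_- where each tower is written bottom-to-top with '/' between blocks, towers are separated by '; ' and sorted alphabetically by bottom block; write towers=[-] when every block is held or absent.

step 1 (unstack(C, A)) [no-op]: towers=[B/D; C/E/A; F] holding=-
step 2 (pickup(F)): towers=[B/D; C/E/A] holding=F
step 3 (stack(F, A)): towers=[B/D; C/E/A/F] holding=-
step 4 (unstack(D, B)): towers=[B; C/E/A/F] holding=D

towers=[B; C/E/A/F] holding=D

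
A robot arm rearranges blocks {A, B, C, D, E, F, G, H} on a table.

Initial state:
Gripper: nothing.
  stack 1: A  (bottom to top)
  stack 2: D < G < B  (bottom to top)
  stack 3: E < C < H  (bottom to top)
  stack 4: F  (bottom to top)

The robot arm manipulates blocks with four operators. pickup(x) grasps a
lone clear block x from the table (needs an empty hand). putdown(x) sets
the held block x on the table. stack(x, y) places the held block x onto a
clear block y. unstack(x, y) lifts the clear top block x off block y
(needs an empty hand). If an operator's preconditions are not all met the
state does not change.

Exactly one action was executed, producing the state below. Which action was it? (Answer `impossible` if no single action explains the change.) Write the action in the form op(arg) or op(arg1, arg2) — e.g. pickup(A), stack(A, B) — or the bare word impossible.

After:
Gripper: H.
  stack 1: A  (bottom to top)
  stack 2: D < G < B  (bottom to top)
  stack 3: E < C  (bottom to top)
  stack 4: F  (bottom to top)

unstack(H, C)

target: towers=[A; D/G/B; E/C; F] holding=H
         pickup(A) → towers=[D/G/B; E/C/H; F] holding=A
     unstack(H, C) → towers=[A; D/G/B; E/C; F] holding=H  ← match
     unstack(B, G) → towers=[A; D/G; E/C/H; F] holding=B
         pickup(F) → towers=[A; D/G/B; E/C/H] holding=F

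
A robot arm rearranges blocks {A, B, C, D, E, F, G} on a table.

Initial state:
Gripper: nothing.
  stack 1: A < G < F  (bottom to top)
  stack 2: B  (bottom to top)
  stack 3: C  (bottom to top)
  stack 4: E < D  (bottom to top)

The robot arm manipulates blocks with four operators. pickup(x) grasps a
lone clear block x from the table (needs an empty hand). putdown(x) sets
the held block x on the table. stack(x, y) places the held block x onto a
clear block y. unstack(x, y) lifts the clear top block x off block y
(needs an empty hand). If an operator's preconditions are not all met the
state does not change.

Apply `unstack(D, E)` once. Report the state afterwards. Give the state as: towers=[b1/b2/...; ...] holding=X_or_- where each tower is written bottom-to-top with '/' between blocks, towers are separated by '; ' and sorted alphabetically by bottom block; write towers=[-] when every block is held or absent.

towers=[A/G/F; B; C; E] holding=D

before: towers=[A/G/F; B; C; E/D] holding=-
pre[unstack(D, E)]: on(D,E) ok, clear(D) ok, handempty ok
all met → apply unstack(D, E)
after:  towers=[A/G/F; B; C; E] holding=D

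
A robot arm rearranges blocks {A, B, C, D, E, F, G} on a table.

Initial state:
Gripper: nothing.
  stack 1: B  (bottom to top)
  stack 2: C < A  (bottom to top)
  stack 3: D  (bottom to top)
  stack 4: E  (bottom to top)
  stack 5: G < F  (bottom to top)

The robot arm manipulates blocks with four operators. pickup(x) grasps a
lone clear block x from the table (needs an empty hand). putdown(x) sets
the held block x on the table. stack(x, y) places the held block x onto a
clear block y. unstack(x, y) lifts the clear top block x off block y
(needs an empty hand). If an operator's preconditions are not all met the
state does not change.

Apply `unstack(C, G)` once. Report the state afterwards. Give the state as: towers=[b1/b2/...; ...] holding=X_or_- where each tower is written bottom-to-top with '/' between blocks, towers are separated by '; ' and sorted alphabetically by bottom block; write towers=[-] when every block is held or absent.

towers=[B; C/A; D; E; G/F] holding=-

before: towers=[B; C/A; D; E; G/F] holding=-
pre[unstack(C, G)]: on(C,G) no, clear(C) no, handempty yes
on(C,G), clear(C) unmet → unstack(C, G) is a no-op
after:  towers=[B; C/A; D; E; G/F] holding=-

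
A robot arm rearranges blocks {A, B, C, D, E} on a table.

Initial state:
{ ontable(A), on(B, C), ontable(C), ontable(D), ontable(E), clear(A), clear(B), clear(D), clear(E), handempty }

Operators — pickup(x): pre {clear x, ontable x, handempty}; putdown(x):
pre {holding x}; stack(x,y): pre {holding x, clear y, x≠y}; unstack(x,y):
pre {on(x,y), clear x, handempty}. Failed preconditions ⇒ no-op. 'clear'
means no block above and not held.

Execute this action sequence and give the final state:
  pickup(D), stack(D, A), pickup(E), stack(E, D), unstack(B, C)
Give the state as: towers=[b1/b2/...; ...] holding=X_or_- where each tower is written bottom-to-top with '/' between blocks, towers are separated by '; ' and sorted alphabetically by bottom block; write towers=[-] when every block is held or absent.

step 1 (pickup(D)): towers=[A; C/B; E] holding=D
step 2 (stack(D, A)): towers=[A/D; C/B; E] holding=-
step 3 (pickup(E)): towers=[A/D; C/B] holding=E
step 4 (stack(E, D)): towers=[A/D/E; C/B] holding=-
step 5 (unstack(B, C)): towers=[A/D/E; C] holding=B

towers=[A/D/E; C] holding=B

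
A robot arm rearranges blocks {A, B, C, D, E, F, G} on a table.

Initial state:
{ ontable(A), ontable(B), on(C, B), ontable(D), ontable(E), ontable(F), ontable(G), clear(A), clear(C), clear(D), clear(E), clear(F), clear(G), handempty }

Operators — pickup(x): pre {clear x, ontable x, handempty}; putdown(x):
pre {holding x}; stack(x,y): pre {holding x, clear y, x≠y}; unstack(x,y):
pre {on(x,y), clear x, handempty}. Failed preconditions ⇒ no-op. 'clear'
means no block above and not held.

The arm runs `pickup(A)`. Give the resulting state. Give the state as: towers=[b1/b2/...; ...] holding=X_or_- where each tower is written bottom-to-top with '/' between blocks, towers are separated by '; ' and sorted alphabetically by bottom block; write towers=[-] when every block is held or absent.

towers=[B/C; D; E; F; G] holding=A

before: towers=[A; B/C; D; E; F; G] holding=-
pre[pickup(A)]: clear(A) ✓, ontable(A) ✓, handempty ✓
all met → apply pickup(A)
after:  towers=[B/C; D; E; F; G] holding=A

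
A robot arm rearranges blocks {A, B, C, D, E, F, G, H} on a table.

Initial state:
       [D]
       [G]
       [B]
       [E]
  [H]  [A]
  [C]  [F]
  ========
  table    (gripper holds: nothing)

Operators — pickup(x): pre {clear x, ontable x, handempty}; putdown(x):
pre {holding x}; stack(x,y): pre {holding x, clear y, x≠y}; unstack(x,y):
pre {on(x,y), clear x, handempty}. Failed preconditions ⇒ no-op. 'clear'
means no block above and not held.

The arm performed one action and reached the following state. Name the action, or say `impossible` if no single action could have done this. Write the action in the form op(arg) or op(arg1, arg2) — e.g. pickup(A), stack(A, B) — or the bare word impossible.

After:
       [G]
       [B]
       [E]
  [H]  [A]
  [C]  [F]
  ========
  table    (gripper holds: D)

unstack(D, G)

target: towers=[C/H; F/A/E/B/G] holding=D
     unstack(H, C) → towers=[C; F/A/E/B/G/D] holding=H
     unstack(D, G) → towers=[C/H; F/A/E/B/G] holding=D  ← match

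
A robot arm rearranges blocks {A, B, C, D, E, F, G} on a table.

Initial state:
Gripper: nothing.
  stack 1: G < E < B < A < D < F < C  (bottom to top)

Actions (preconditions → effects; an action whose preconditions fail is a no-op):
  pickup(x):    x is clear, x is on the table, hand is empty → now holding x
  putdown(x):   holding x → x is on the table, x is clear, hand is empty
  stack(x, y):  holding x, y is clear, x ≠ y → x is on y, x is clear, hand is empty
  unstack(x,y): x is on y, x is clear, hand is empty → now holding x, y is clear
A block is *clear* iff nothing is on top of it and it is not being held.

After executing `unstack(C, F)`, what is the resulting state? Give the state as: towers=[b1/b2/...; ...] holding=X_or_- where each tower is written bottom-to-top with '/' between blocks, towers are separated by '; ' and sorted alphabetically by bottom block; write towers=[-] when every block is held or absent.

before: towers=[G/E/B/A/D/F/C] holding=-
pre[unstack(C, F)]: on(C,F) ✓, clear(C) ✓, handempty ✓
all met → apply unstack(C, F)
after:  towers=[G/E/B/A/D/F] holding=C

towers=[G/E/B/A/D/F] holding=C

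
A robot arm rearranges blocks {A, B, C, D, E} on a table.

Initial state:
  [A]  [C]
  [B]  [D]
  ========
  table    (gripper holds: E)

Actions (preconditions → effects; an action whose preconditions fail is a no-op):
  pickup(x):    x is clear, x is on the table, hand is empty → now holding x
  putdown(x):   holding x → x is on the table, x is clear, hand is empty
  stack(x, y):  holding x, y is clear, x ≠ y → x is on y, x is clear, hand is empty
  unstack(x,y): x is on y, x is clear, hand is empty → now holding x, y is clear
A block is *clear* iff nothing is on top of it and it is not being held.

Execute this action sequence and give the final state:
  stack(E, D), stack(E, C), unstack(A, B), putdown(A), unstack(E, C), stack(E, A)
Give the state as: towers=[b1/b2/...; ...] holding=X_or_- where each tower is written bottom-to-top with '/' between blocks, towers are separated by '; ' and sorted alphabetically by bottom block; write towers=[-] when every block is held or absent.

towers=[A/E; B; D/C] holding=-

step 1 (stack(E, D)) [no-op]: towers=[B/A; D/C] holding=E
step 2 (stack(E, C)): towers=[B/A; D/C/E] holding=-
step 3 (unstack(A, B)): towers=[B; D/C/E] holding=A
step 4 (putdown(A)): towers=[A; B; D/C/E] holding=-
step 5 (unstack(E, C)): towers=[A; B; D/C] holding=E
step 6 (stack(E, A)): towers=[A/E; B; D/C] holding=-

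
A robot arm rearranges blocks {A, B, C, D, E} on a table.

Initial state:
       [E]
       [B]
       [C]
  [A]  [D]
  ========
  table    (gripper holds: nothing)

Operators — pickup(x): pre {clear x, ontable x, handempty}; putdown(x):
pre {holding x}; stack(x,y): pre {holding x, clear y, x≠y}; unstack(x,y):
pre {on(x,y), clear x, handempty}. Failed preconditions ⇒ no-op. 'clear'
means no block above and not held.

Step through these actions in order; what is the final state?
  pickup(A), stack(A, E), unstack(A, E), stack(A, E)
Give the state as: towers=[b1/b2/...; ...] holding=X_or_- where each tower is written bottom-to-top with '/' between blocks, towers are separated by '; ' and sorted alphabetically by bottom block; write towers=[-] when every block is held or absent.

towers=[D/C/B/E/A] holding=-

step 1 (pickup(A)): towers=[D/C/B/E] holding=A
step 2 (stack(A, E)): towers=[D/C/B/E/A] holding=-
step 3 (unstack(A, E)): towers=[D/C/B/E] holding=A
step 4 (stack(A, E)): towers=[D/C/B/E/A] holding=-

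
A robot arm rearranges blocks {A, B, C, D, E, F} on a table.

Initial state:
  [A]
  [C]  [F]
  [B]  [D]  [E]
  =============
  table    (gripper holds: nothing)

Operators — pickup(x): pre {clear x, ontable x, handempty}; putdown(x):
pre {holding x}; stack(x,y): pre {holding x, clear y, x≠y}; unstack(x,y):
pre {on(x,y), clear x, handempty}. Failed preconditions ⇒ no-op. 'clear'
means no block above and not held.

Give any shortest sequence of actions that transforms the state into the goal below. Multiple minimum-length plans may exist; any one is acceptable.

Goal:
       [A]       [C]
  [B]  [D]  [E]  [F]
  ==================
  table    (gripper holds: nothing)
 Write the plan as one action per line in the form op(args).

unstack(F, D)
putdown(F)
unstack(A, C)
stack(A, D)
unstack(C, B)
stack(C, F)

step 1 (unstack(F, D)): towers=[B/C/A; D; E] holding=F
step 2 (putdown(F)): towers=[B/C/A; D; E; F] holding=-
step 3 (unstack(A, C)): towers=[B/C; D; E; F] holding=A
step 4 (stack(A, D)): towers=[B/C; D/A; E; F] holding=-
step 5 (unstack(C, B)): towers=[B; D/A; E; F] holding=C
step 6 (stack(C, F)): towers=[B; D/A; E; F/C] holding=-
goal check: towers=[B; D/A; E; F/C] holding=- — reached (length 6, optimal by BFS)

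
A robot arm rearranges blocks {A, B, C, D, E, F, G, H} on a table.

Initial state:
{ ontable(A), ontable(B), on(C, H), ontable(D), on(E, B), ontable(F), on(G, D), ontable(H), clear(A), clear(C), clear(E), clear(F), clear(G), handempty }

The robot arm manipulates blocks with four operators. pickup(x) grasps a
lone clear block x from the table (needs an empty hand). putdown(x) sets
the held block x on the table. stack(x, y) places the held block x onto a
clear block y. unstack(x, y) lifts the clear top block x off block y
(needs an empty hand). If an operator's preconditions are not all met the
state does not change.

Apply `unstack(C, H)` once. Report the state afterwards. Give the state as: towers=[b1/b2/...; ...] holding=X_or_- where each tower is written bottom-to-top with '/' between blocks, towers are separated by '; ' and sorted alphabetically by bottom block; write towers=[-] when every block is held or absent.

towers=[A; B/E; D/G; F; H] holding=C

before: towers=[A; B/E; D/G; F; H/C] holding=-
pre[unstack(C, H)]: on(C,H) yes, clear(C) yes, handempty yes
all met → apply unstack(C, H)
after:  towers=[A; B/E; D/G; F; H] holding=C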